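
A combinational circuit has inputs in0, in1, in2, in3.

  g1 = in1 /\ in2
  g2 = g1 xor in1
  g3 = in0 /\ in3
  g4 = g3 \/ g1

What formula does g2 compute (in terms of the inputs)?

g1 = in1 /\ in2
g2 = g1 xor in1 = (in1 /\ in2) xor in1

(in1 /\ in2) xor in1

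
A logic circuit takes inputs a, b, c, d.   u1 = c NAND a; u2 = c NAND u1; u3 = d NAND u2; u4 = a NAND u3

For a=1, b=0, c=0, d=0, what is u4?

0

u1 = 0 NAND 1 = 1
u2 = 0 NAND 1 = 1
u3 = 0 NAND 1 = 1
u4 = 1 NAND 1 = 0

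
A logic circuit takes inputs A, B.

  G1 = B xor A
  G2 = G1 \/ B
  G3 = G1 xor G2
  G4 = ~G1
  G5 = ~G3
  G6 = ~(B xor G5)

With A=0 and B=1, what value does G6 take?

G1 = 1 xor 0 = 1
G2 = 1 \/ 1 = 1
G3 = 1 xor 1 = 0
G5 = ~0 = 1
G6 = ~(1 xor 1) = 1

1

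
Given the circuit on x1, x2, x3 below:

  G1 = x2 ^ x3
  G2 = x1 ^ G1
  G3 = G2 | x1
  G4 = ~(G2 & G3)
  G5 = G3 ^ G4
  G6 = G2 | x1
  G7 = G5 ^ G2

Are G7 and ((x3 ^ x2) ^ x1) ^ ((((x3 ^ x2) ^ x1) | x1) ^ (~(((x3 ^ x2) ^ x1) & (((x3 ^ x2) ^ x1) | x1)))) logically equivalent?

G1 = x2 ^ x3
G2 = x1 ^ G1 = x1 ^ (x2 ^ x3)
G3 = G2 | x1 = (x1 ^ (x2 ^ x3)) | x1
G4 = ~(G2 & G3) = ~((x1 ^ (x2 ^ x3)) & ((x1 ^ (x2 ^ x3)) | x1))
G5 = G3 ^ G4 = ((x1 ^ (x2 ^ x3)) | x1) ^ (~((x1 ^ (x2 ^ x3)) & ((x1 ^ (x2 ^ x3)) | x1)))
G7 = G5 ^ G2 = (((x1 ^ (x2 ^ x3)) | x1) ^ (~((x1 ^ (x2 ^ x3)) & ((x1 ^ (x2 ^ x3)) | x1)))) ^ (x1 ^ (x2 ^ x3))
At x1=0, x2=0, x3=1: circuit gives 0, formula gives 0.
At x1=0, x2=0, x3=0: circuit gives 1, formula gives 1.
Agrees on all 8 inputs.

Yes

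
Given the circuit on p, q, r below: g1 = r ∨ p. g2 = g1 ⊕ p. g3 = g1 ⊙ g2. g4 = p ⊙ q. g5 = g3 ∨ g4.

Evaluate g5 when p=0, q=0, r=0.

g1 = 0 ∨ 0 = 0
g2 = 0 ⊕ 0 = 0
g3 = 0 ⊙ 0 = 1
g4 = 0 ⊙ 0 = 1
g5 = 1 ∨ 1 = 1

1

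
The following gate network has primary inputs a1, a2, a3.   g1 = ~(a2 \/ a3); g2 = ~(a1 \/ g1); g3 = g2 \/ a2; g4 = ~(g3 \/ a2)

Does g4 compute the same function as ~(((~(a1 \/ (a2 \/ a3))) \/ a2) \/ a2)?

g1 = ~(a2 \/ a3)
g2 = ~(a1 \/ g1) = ~(a1 \/ (~(a2 \/ a3)))
g3 = g2 \/ a2 = (~(a1 \/ (~(a2 \/ a3)))) \/ a2
g4 = ~(g3 \/ a2) = ~(((~(a1 \/ (~(a2 \/ a3)))) \/ a2) \/ a2)
At a1=0, a2=0, a3=0: circuit gives 1, formula gives 0.

No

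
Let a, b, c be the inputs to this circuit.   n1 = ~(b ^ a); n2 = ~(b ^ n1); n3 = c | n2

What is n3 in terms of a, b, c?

n1 = ~(b ^ a)
n2 = ~(b ^ n1) = ~(b ^ (~(b ^ a)))
n3 = c | n2 = c | (~(b ^ (~(b ^ a))))

c | (~(b ^ (~(b ^ a))))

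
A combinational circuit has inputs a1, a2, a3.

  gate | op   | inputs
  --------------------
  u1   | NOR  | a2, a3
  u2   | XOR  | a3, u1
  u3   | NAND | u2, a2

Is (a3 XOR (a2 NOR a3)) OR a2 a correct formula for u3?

No

u1 = a2 NOR a3
u2 = a3 XOR u1 = a3 XOR (a2 NOR a3)
u3 = u2 NAND a2 = (a3 XOR (a2 NOR a3)) NAND a2
At a1=0, a2=1, a3=1: circuit gives 0, formula gives 1.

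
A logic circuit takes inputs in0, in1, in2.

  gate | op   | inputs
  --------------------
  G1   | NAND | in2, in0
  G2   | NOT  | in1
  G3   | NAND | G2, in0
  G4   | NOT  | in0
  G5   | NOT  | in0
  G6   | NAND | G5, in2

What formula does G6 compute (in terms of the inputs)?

G5 = NOT in0
G6 = G5 NAND in2 = NOT in0 NAND in2

NOT in0 NAND in2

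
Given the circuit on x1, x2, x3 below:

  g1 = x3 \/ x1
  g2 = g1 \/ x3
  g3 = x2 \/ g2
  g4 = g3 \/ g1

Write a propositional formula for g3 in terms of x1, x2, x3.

x2 \/ ((x3 \/ x1) \/ x3)

g1 = x3 \/ x1
g2 = g1 \/ x3 = (x3 \/ x1) \/ x3
g3 = x2 \/ g2 = x2 \/ ((x3 \/ x1) \/ x3)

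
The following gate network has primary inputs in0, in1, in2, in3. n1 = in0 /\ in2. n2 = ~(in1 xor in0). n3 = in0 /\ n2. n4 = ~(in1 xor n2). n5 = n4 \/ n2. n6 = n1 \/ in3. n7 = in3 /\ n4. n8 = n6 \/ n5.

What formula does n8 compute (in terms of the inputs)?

n1 = in0 /\ in2
n2 = ~(in1 xor in0)
n4 = ~(in1 xor n2) = ~(in1 xor (~(in1 xor in0)))
n5 = n4 \/ n2 = (~(in1 xor (~(in1 xor in0)))) \/ (~(in1 xor in0))
n6 = n1 \/ in3 = (in0 /\ in2) \/ in3
n8 = n6 \/ n5 = ((in0 /\ in2) \/ in3) \/ ((~(in1 xor (~(in1 xor in0)))) \/ (~(in1 xor in0)))

((in0 /\ in2) \/ in3) \/ ((~(in1 xor (~(in1 xor in0)))) \/ (~(in1 xor in0)))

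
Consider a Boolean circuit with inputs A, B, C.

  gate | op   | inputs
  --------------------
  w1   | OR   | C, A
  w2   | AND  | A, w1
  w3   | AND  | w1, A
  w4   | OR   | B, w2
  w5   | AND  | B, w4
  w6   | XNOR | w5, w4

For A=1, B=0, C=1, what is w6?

0

w1 = 1 OR 1 = 1
w2 = 1 AND 1 = 1
w4 = 0 OR 1 = 1
w5 = 0 AND 1 = 0
w6 = 0 XNOR 1 = 0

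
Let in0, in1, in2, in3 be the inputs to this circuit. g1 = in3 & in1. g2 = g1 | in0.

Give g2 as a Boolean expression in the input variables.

g1 = in3 & in1
g2 = g1 | in0 = (in3 & in1) | in0

(in3 & in1) | in0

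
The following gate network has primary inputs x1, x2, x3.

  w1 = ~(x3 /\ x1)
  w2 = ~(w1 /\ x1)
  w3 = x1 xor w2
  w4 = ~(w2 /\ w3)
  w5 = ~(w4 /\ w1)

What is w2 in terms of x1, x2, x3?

w1 = ~(x3 /\ x1)
w2 = ~(w1 /\ x1) = ~((~(x3 /\ x1)) /\ x1)

~((~(x3 /\ x1)) /\ x1)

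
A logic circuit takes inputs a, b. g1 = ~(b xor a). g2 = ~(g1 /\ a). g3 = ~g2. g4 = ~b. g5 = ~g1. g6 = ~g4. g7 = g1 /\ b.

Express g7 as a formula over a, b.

g1 = ~(b xor a)
g7 = g1 /\ b = (~(b xor a)) /\ b

(~(b xor a)) /\ b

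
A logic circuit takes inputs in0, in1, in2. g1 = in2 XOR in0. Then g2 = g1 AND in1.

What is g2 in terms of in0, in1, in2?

g1 = in2 XOR in0
g2 = g1 AND in1 = (in2 XOR in0) AND in1

(in2 XOR in0) AND in1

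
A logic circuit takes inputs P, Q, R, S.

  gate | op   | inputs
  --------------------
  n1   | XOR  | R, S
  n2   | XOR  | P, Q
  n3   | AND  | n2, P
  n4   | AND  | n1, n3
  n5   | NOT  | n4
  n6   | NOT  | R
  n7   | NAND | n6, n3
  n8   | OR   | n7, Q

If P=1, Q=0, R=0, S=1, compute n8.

0

n2 = 1 XOR 0 = 1
n3 = 1 AND 1 = 1
n6 = NOT 0 = 1
n7 = 1 NAND 1 = 0
n8 = 0 OR 0 = 0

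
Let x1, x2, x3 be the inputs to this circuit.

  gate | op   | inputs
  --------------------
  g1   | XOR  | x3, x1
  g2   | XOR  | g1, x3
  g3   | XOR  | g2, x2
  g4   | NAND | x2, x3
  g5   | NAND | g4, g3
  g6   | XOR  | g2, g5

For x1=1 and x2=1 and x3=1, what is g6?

0

g1 = 1 XOR 1 = 0
g2 = 0 XOR 1 = 1
g3 = 1 XOR 1 = 0
g4 = 1 NAND 1 = 0
g5 = 0 NAND 0 = 1
g6 = 1 XOR 1 = 0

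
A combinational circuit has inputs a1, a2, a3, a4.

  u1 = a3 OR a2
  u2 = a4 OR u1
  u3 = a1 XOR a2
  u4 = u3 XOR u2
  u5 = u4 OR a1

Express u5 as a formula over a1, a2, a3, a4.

((a1 XOR a2) XOR (a4 OR (a3 OR a2))) OR a1

u1 = a3 OR a2
u2 = a4 OR u1 = a4 OR (a3 OR a2)
u3 = a1 XOR a2
u4 = u3 XOR u2 = (a1 XOR a2) XOR (a4 OR (a3 OR a2))
u5 = u4 OR a1 = ((a1 XOR a2) XOR (a4 OR (a3 OR a2))) OR a1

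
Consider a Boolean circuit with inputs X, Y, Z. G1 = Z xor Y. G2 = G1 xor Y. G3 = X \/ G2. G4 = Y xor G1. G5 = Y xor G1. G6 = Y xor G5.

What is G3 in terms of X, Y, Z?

X \/ ((Z xor Y) xor Y)

G1 = Z xor Y
G2 = G1 xor Y = (Z xor Y) xor Y
G3 = X \/ G2 = X \/ ((Z xor Y) xor Y)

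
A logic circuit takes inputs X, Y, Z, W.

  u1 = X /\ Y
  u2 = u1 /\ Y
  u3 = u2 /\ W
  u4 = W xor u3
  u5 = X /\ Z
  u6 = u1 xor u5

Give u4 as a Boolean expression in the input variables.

W xor (((X /\ Y) /\ Y) /\ W)

u1 = X /\ Y
u2 = u1 /\ Y = (X /\ Y) /\ Y
u3 = u2 /\ W = ((X /\ Y) /\ Y) /\ W
u4 = W xor u3 = W xor (((X /\ Y) /\ Y) /\ W)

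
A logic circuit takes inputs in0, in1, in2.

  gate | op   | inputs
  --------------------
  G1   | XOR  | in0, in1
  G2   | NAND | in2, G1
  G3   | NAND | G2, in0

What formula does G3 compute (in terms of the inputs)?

G1 = in0 XOR in1
G2 = in2 NAND G1 = in2 NAND (in0 XOR in1)
G3 = G2 NAND in0 = (in2 NAND (in0 XOR in1)) NAND in0

(in2 NAND (in0 XOR in1)) NAND in0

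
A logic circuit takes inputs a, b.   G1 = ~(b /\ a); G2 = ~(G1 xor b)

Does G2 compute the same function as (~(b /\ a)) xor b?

No

G1 = ~(b /\ a)
G2 = ~(G1 xor b) = ~((~(b /\ a)) xor b)
At a=0, b=0: circuit gives 0, formula gives 1.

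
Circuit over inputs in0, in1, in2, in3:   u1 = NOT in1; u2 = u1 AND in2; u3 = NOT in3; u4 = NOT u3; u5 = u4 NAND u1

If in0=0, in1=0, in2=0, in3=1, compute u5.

u1 = NOT 0 = 1
u3 = NOT 1 = 0
u4 = NOT 0 = 1
u5 = 1 NAND 1 = 0

0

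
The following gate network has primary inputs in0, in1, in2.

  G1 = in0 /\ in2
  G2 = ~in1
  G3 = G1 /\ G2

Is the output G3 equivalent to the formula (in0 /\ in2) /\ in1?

G1 = in0 /\ in2
G2 = ~in1
G3 = G1 /\ G2 = (in0 /\ in2) /\ ~in1
At in0=1, in1=0, in2=1: circuit gives 1, formula gives 0.

No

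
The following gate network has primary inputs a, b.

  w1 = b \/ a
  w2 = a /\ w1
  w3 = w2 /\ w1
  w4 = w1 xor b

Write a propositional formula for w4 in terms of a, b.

(b \/ a) xor b

w1 = b \/ a
w4 = w1 xor b = (b \/ a) xor b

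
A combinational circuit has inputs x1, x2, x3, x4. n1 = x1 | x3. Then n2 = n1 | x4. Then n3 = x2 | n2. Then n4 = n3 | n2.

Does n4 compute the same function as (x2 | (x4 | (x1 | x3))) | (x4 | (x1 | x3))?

Yes

n1 = x1 | x3
n2 = n1 | x4 = (x1 | x3) | x4
n3 = x2 | n2 = x2 | ((x1 | x3) | x4)
n4 = n3 | n2 = (x2 | ((x1 | x3) | x4)) | ((x1 | x3) | x4)
At x1=0, x2=0, x3=0, x4=0: circuit gives 0, formula gives 0.
At x1=0, x2=0, x3=0, x4=1: circuit gives 1, formula gives 1.
Agrees on all 16 inputs.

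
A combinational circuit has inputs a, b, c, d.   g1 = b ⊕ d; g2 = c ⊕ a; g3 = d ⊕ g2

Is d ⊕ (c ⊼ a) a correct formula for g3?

No

g2 = c ⊕ a
g3 = d ⊕ g2 = d ⊕ (c ⊕ a)
At a=0, b=0, c=0, d=0: circuit gives 0, formula gives 1.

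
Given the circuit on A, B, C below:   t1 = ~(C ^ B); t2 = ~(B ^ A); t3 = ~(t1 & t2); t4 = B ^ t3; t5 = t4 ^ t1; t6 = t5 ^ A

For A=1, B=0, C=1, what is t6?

0

t1 = ~(1 ^ 0) = 0
t2 = ~(0 ^ 1) = 0
t3 = ~(0 & 0) = 1
t4 = 0 ^ 1 = 1
t5 = 1 ^ 0 = 1
t6 = 1 ^ 1 = 0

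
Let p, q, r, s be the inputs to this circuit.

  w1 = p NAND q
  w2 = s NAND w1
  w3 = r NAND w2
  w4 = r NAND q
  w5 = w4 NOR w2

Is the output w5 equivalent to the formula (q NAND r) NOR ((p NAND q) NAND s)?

w1 = p NAND q
w2 = s NAND w1 = s NAND (p NAND q)
w4 = r NAND q
w5 = w4 NOR w2 = (r NAND q) NOR (s NAND (p NAND q))
At p=0, q=0, r=0, s=0: circuit gives 0, formula gives 0.
At p=0, q=1, r=1, s=1: circuit gives 1, formula gives 1.
Agrees on all 16 inputs.

Yes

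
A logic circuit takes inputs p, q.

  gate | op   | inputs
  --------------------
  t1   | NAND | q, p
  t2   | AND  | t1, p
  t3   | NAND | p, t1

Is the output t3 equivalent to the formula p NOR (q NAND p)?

No

t1 = q NAND p
t3 = p NAND t1 = p NAND (q NAND p)
At p=0, q=0: circuit gives 1, formula gives 0.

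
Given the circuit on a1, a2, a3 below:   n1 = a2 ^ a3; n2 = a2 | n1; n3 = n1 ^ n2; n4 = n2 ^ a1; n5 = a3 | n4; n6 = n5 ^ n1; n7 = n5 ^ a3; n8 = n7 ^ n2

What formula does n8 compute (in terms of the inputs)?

n1 = a2 ^ a3
n2 = a2 | n1 = a2 | (a2 ^ a3)
n4 = n2 ^ a1 = (a2 | (a2 ^ a3)) ^ a1
n5 = a3 | n4 = a3 | ((a2 | (a2 ^ a3)) ^ a1)
n7 = n5 ^ a3 = (a3 | ((a2 | (a2 ^ a3)) ^ a1)) ^ a3
n8 = n7 ^ n2 = ((a3 | ((a2 | (a2 ^ a3)) ^ a1)) ^ a3) ^ (a2 | (a2 ^ a3))

((a3 | ((a2 | (a2 ^ a3)) ^ a1)) ^ a3) ^ (a2 | (a2 ^ a3))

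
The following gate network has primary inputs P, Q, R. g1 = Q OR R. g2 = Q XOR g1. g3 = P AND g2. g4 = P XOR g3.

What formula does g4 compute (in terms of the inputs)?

P XOR (P AND (Q XOR (Q OR R)))

g1 = Q OR R
g2 = Q XOR g1 = Q XOR (Q OR R)
g3 = P AND g2 = P AND (Q XOR (Q OR R))
g4 = P XOR g3 = P XOR (P AND (Q XOR (Q OR R)))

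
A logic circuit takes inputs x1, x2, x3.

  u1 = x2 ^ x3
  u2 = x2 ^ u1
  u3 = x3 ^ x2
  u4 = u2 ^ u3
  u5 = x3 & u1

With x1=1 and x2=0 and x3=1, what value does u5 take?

u1 = 0 ^ 1 = 1
u5 = 1 & 1 = 1

1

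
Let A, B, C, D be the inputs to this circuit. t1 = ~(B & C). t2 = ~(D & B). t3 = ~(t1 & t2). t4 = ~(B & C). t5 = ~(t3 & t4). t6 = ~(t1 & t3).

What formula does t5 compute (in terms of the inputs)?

~((~((~(B & C)) & (~(D & B)))) & (~(B & C)))

t1 = ~(B & C)
t2 = ~(D & B)
t3 = ~(t1 & t2) = ~((~(B & C)) & (~(D & B)))
t4 = ~(B & C)
t5 = ~(t3 & t4) = ~((~((~(B & C)) & (~(D & B)))) & (~(B & C)))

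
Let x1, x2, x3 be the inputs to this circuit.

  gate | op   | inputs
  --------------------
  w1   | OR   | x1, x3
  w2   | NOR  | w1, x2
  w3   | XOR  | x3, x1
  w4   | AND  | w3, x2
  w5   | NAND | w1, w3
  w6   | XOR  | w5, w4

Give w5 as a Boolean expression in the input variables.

w1 = x1 OR x3
w3 = x3 XOR x1
w5 = w1 NAND w3 = (x1 OR x3) NAND (x3 XOR x1)

(x1 OR x3) NAND (x3 XOR x1)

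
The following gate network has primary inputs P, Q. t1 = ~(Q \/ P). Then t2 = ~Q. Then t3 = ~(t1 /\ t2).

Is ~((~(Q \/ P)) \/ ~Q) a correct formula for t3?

No

t1 = ~(Q \/ P)
t2 = ~Q
t3 = ~(t1 /\ t2) = ~((~(Q \/ P)) /\ ~Q)
At P=1, Q=0: circuit gives 1, formula gives 0.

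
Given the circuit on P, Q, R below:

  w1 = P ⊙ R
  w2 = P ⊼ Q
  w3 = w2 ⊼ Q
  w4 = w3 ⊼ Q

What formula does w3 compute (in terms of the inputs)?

w2 = P ⊼ Q
w3 = w2 ⊼ Q = (P ⊼ Q) ⊼ Q

(P ⊼ Q) ⊼ Q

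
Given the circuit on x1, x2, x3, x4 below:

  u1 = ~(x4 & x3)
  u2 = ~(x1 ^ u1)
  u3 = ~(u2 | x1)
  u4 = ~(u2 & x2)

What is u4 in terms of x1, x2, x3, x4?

~((~(x1 ^ (~(x4 & x3)))) & x2)

u1 = ~(x4 & x3)
u2 = ~(x1 ^ u1) = ~(x1 ^ (~(x4 & x3)))
u4 = ~(u2 & x2) = ~((~(x1 ^ (~(x4 & x3)))) & x2)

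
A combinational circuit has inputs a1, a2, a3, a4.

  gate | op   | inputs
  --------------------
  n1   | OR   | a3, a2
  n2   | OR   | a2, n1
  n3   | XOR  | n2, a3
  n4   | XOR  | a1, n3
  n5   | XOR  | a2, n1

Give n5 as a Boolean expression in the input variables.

n1 = a3 OR a2
n5 = a2 XOR n1 = a2 XOR (a3 OR a2)

a2 XOR (a3 OR a2)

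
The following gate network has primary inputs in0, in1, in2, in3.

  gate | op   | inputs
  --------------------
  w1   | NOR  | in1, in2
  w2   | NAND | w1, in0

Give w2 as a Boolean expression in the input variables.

w1 = in1 NOR in2
w2 = w1 NAND in0 = (in1 NOR in2) NAND in0

(in1 NOR in2) NAND in0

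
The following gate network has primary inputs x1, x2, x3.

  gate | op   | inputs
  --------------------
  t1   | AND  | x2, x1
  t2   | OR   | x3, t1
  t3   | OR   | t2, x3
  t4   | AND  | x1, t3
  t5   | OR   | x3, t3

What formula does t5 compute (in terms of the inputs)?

x3 OR ((x3 OR (x2 AND x1)) OR x3)

t1 = x2 AND x1
t2 = x3 OR t1 = x3 OR (x2 AND x1)
t3 = t2 OR x3 = (x3 OR (x2 AND x1)) OR x3
t5 = x3 OR t3 = x3 OR ((x3 OR (x2 AND x1)) OR x3)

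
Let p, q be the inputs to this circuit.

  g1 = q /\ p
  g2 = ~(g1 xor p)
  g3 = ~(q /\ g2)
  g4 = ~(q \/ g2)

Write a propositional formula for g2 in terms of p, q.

g1 = q /\ p
g2 = ~(g1 xor p) = ~((q /\ p) xor p)

~((q /\ p) xor p)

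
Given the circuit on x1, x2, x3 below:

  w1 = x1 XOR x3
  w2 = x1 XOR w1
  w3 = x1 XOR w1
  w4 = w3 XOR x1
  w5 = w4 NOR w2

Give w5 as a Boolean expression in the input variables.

w1 = x1 XOR x3
w2 = x1 XOR w1 = x1 XOR (x1 XOR x3)
w3 = x1 XOR w1 = x1 XOR (x1 XOR x3)
w4 = w3 XOR x1 = (x1 XOR (x1 XOR x3)) XOR x1
w5 = w4 NOR w2 = ((x1 XOR (x1 XOR x3)) XOR x1) NOR (x1 XOR (x1 XOR x3))

((x1 XOR (x1 XOR x3)) XOR x1) NOR (x1 XOR (x1 XOR x3))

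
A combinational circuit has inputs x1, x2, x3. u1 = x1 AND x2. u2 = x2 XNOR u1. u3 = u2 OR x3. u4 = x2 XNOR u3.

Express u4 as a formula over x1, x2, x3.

x2 XNOR ((x2 XNOR (x1 AND x2)) OR x3)

u1 = x1 AND x2
u2 = x2 XNOR u1 = x2 XNOR (x1 AND x2)
u3 = u2 OR x3 = (x2 XNOR (x1 AND x2)) OR x3
u4 = x2 XNOR u3 = x2 XNOR ((x2 XNOR (x1 AND x2)) OR x3)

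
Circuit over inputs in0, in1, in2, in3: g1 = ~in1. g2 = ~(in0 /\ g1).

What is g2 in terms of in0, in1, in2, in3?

~(in0 /\ ~in1)

g1 = ~in1
g2 = ~(in0 /\ g1) = ~(in0 /\ ~in1)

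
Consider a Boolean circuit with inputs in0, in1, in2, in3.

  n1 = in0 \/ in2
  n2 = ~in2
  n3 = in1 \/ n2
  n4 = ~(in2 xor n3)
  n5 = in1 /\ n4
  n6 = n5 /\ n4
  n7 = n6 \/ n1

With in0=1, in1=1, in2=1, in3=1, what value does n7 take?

1

n1 = 1 \/ 1 = 1
n2 = ~1 = 0
n3 = 1 \/ 0 = 1
n4 = ~(1 xor 1) = 1
n5 = 1 /\ 1 = 1
n6 = 1 /\ 1 = 1
n7 = 1 \/ 1 = 1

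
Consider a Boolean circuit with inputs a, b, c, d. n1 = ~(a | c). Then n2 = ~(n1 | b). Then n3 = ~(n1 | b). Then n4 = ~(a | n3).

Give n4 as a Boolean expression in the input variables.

~(a | (~((~(a | c)) | b)))

n1 = ~(a | c)
n3 = ~(n1 | b) = ~((~(a | c)) | b)
n4 = ~(a | n3) = ~(a | (~((~(a | c)) | b)))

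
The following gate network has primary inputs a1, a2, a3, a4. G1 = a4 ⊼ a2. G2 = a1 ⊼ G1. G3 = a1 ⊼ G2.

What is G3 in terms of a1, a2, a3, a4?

G1 = a4 ⊼ a2
G2 = a1 ⊼ G1 = a1 ⊼ (a4 ⊼ a2)
G3 = a1 ⊼ G2 = a1 ⊼ (a1 ⊼ (a4 ⊼ a2))

a1 ⊼ (a1 ⊼ (a4 ⊼ a2))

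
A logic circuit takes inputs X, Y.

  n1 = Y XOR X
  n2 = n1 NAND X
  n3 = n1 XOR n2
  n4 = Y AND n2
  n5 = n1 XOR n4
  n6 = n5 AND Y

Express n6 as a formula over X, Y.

n1 = Y XOR X
n2 = n1 NAND X = (Y XOR X) NAND X
n4 = Y AND n2 = Y AND ((Y XOR X) NAND X)
n5 = n1 XOR n4 = (Y XOR X) XOR (Y AND ((Y XOR X) NAND X))
n6 = n5 AND Y = ((Y XOR X) XOR (Y AND ((Y XOR X) NAND X))) AND Y

((Y XOR X) XOR (Y AND ((Y XOR X) NAND X))) AND Y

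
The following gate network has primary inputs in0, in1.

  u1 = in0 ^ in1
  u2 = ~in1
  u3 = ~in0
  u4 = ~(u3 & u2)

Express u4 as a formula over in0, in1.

~(~in0 & ~in1)

u2 = ~in1
u3 = ~in0
u4 = ~(u3 & u2) = ~(~in0 & ~in1)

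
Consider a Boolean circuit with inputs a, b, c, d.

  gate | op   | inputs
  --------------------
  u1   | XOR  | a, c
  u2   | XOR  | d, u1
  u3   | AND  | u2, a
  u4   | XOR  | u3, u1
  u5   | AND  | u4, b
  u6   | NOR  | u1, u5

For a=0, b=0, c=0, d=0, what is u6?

1

u1 = 0 XOR 0 = 0
u2 = 0 XOR 0 = 0
u3 = 0 AND 0 = 0
u4 = 0 XOR 0 = 0
u5 = 0 AND 0 = 0
u6 = 0 NOR 0 = 1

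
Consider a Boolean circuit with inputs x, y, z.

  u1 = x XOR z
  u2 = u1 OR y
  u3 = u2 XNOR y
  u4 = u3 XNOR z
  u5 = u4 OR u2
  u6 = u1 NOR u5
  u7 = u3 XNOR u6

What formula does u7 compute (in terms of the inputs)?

u1 = x XOR z
u2 = u1 OR y = (x XOR z) OR y
u3 = u2 XNOR y = ((x XOR z) OR y) XNOR y
u4 = u3 XNOR z = (((x XOR z) OR y) XNOR y) XNOR z
u5 = u4 OR u2 = ((((x XOR z) OR y) XNOR y) XNOR z) OR ((x XOR z) OR y)
u6 = u1 NOR u5 = (x XOR z) NOR (((((x XOR z) OR y) XNOR y) XNOR z) OR ((x XOR z) OR y))
u7 = u3 XNOR u6 = (((x XOR z) OR y) XNOR y) XNOR ((x XOR z) NOR (((((x XOR z) OR y) XNOR y) XNOR z) OR ((x XOR z) OR y)))

(((x XOR z) OR y) XNOR y) XNOR ((x XOR z) NOR (((((x XOR z) OR y) XNOR y) XNOR z) OR ((x XOR z) OR y)))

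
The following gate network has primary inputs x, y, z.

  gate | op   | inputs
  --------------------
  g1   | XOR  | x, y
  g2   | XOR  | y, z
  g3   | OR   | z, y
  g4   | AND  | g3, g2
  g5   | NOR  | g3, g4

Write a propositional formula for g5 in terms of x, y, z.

(z OR y) NOR ((z OR y) AND (y XOR z))

g2 = y XOR z
g3 = z OR y
g4 = g3 AND g2 = (z OR y) AND (y XOR z)
g5 = g3 NOR g4 = (z OR y) NOR ((z OR y) AND (y XOR z))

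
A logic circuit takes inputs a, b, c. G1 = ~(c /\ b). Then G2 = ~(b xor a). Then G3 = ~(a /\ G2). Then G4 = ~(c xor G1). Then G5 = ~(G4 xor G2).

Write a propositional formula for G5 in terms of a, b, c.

~((~(c xor (~(c /\ b)))) xor (~(b xor a)))

G1 = ~(c /\ b)
G2 = ~(b xor a)
G4 = ~(c xor G1) = ~(c xor (~(c /\ b)))
G5 = ~(G4 xor G2) = ~((~(c xor (~(c /\ b)))) xor (~(b xor a)))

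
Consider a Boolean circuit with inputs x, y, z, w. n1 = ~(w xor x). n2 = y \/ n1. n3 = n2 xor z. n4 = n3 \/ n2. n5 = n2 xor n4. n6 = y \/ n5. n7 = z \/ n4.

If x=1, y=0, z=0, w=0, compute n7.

0

n1 = ~(0 xor 1) = 0
n2 = 0 \/ 0 = 0
n3 = 0 xor 0 = 0
n4 = 0 \/ 0 = 0
n7 = 0 \/ 0 = 0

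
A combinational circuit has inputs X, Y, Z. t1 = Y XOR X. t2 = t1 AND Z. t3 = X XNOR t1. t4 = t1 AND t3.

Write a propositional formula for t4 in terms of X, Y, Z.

(Y XOR X) AND (X XNOR (Y XOR X))

t1 = Y XOR X
t3 = X XNOR t1 = X XNOR (Y XOR X)
t4 = t1 AND t3 = (Y XOR X) AND (X XNOR (Y XOR X))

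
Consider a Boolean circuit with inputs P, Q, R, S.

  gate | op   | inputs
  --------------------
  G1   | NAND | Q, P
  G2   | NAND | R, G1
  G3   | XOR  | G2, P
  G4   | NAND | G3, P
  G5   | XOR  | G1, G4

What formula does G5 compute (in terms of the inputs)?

(Q NAND P) XOR (((R NAND (Q NAND P)) XOR P) NAND P)

G1 = Q NAND P
G2 = R NAND G1 = R NAND (Q NAND P)
G3 = G2 XOR P = (R NAND (Q NAND P)) XOR P
G4 = G3 NAND P = ((R NAND (Q NAND P)) XOR P) NAND P
G5 = G1 XOR G4 = (Q NAND P) XOR (((R NAND (Q NAND P)) XOR P) NAND P)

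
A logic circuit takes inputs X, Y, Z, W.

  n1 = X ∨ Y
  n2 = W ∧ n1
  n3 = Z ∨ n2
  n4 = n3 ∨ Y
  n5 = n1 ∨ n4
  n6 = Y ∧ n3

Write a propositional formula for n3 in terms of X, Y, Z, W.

Z ∨ (W ∧ (X ∨ Y))

n1 = X ∨ Y
n2 = W ∧ n1 = W ∧ (X ∨ Y)
n3 = Z ∨ n2 = Z ∨ (W ∧ (X ∨ Y))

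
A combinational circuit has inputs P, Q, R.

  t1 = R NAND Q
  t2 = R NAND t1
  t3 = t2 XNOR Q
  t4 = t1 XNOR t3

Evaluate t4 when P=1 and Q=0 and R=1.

t1 = 1 NAND 0 = 1
t2 = 1 NAND 1 = 0
t3 = 0 XNOR 0 = 1
t4 = 1 XNOR 1 = 1

1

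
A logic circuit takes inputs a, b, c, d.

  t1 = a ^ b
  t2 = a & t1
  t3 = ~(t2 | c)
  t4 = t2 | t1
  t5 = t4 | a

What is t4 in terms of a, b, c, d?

(a & (a ^ b)) | (a ^ b)

t1 = a ^ b
t2 = a & t1 = a & (a ^ b)
t4 = t2 | t1 = (a & (a ^ b)) | (a ^ b)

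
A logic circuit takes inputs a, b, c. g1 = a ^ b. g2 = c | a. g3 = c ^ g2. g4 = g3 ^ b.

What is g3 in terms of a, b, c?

c ^ (c | a)

g2 = c | a
g3 = c ^ g2 = c ^ (c | a)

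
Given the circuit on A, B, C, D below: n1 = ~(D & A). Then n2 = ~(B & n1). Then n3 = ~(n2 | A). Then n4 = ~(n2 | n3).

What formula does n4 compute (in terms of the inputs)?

~((~(B & (~(D & A)))) | (~((~(B & (~(D & A)))) | A)))

n1 = ~(D & A)
n2 = ~(B & n1) = ~(B & (~(D & A)))
n3 = ~(n2 | A) = ~((~(B & (~(D & A)))) | A)
n4 = ~(n2 | n3) = ~((~(B & (~(D & A)))) | (~((~(B & (~(D & A)))) | A)))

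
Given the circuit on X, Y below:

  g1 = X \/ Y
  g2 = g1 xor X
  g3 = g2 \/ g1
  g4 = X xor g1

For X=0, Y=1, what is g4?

1

g1 = 0 \/ 1 = 1
g4 = 0 xor 1 = 1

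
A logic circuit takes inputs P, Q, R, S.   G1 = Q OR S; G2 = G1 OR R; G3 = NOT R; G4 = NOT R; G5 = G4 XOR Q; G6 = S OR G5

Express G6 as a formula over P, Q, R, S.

G4 = NOT R
G5 = G4 XOR Q = NOT R XOR Q
G6 = S OR G5 = S OR (NOT R XOR Q)

S OR (NOT R XOR Q)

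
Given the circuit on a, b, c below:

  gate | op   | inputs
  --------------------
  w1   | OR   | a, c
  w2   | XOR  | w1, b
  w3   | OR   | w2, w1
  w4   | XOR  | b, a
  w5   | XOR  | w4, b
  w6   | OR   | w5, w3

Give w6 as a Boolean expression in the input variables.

((b XOR a) XOR b) OR (((a OR c) XOR b) OR (a OR c))

w1 = a OR c
w2 = w1 XOR b = (a OR c) XOR b
w3 = w2 OR w1 = ((a OR c) XOR b) OR (a OR c)
w4 = b XOR a
w5 = w4 XOR b = (b XOR a) XOR b
w6 = w5 OR w3 = ((b XOR a) XOR b) OR (((a OR c) XOR b) OR (a OR c))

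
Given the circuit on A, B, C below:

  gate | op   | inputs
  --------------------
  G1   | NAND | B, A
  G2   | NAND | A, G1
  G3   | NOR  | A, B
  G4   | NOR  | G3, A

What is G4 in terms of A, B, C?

(A NOR B) NOR A

G3 = A NOR B
G4 = G3 NOR A = (A NOR B) NOR A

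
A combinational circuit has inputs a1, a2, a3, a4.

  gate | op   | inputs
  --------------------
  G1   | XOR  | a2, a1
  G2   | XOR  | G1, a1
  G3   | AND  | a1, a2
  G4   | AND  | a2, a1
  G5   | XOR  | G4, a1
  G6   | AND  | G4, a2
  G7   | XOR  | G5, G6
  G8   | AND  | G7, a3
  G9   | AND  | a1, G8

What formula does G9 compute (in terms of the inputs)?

a1 AND ((((a2 AND a1) XOR a1) XOR ((a2 AND a1) AND a2)) AND a3)

G4 = a2 AND a1
G5 = G4 XOR a1 = (a2 AND a1) XOR a1
G6 = G4 AND a2 = (a2 AND a1) AND a2
G7 = G5 XOR G6 = ((a2 AND a1) XOR a1) XOR ((a2 AND a1) AND a2)
G8 = G7 AND a3 = (((a2 AND a1) XOR a1) XOR ((a2 AND a1) AND a2)) AND a3
G9 = a1 AND G8 = a1 AND ((((a2 AND a1) XOR a1) XOR ((a2 AND a1) AND a2)) AND a3)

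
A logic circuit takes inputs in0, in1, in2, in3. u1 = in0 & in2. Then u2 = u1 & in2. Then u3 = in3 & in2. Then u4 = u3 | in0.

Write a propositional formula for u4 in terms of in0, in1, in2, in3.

(in3 & in2) | in0

u3 = in3 & in2
u4 = u3 | in0 = (in3 & in2) | in0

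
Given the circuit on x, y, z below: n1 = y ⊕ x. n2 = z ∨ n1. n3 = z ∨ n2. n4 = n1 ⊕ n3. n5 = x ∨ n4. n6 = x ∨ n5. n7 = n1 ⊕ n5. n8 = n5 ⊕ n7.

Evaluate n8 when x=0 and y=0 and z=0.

n1 = 0 ⊕ 0 = 0
n2 = 0 ∨ 0 = 0
n3 = 0 ∨ 0 = 0
n4 = 0 ⊕ 0 = 0
n5 = 0 ∨ 0 = 0
n7 = 0 ⊕ 0 = 0
n8 = 0 ⊕ 0 = 0

0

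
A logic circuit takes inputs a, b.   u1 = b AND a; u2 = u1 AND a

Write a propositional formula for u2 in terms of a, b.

u1 = b AND a
u2 = u1 AND a = (b AND a) AND a

(b AND a) AND a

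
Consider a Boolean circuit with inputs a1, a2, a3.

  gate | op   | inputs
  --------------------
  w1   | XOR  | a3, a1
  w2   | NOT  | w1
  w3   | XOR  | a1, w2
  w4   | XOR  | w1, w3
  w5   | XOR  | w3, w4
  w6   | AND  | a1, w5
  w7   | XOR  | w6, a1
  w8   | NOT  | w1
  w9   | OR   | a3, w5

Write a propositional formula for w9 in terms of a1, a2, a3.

w1 = a3 XOR a1
w2 = NOT w1 = NOT (a3 XOR a1)
w3 = a1 XOR w2 = a1 XOR NOT (a3 XOR a1)
w4 = w1 XOR w3 = (a3 XOR a1) XOR (a1 XOR NOT (a3 XOR a1))
w5 = w3 XOR w4 = (a1 XOR NOT (a3 XOR a1)) XOR ((a3 XOR a1) XOR (a1 XOR NOT (a3 XOR a1)))
w9 = a3 OR w5 = a3 OR ((a1 XOR NOT (a3 XOR a1)) XOR ((a3 XOR a1) XOR (a1 XOR NOT (a3 XOR a1))))

a3 OR ((a1 XOR NOT (a3 XOR a1)) XOR ((a3 XOR a1) XOR (a1 XOR NOT (a3 XOR a1))))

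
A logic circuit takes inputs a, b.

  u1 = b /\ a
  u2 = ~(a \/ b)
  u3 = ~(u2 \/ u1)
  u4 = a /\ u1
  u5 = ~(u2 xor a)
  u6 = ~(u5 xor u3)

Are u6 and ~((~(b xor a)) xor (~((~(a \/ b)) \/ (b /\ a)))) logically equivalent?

u1 = b /\ a
u2 = ~(a \/ b)
u3 = ~(u2 \/ u1) = ~((~(a \/ b)) \/ (b /\ a))
u5 = ~(u2 xor a) = ~((~(a \/ b)) xor a)
u6 = ~(u5 xor u3) = ~((~((~(a \/ b)) xor a)) xor (~((~(a \/ b)) \/ (b /\ a))))
At a=0, b=0: circuit gives 1, formula gives 0.

No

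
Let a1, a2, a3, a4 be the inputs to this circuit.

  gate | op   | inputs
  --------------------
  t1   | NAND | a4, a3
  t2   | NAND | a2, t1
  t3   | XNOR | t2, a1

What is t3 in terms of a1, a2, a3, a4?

t1 = a4 NAND a3
t2 = a2 NAND t1 = a2 NAND (a4 NAND a3)
t3 = t2 XNOR a1 = (a2 NAND (a4 NAND a3)) XNOR a1

(a2 NAND (a4 NAND a3)) XNOR a1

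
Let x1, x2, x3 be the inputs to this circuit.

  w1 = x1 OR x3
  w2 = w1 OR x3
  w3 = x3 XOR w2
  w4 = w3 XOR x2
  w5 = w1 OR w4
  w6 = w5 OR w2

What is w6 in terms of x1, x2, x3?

((x1 OR x3) OR ((x3 XOR ((x1 OR x3) OR x3)) XOR x2)) OR ((x1 OR x3) OR x3)

w1 = x1 OR x3
w2 = w1 OR x3 = (x1 OR x3) OR x3
w3 = x3 XOR w2 = x3 XOR ((x1 OR x3) OR x3)
w4 = w3 XOR x2 = (x3 XOR ((x1 OR x3) OR x3)) XOR x2
w5 = w1 OR w4 = (x1 OR x3) OR ((x3 XOR ((x1 OR x3) OR x3)) XOR x2)
w6 = w5 OR w2 = ((x1 OR x3) OR ((x3 XOR ((x1 OR x3) OR x3)) XOR x2)) OR ((x1 OR x3) OR x3)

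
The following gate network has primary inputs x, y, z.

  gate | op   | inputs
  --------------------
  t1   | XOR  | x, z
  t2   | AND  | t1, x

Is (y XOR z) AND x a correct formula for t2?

t1 = x XOR z
t2 = t1 AND x = (x XOR z) AND x
At x=1, y=0, z=0: circuit gives 1, formula gives 0.

No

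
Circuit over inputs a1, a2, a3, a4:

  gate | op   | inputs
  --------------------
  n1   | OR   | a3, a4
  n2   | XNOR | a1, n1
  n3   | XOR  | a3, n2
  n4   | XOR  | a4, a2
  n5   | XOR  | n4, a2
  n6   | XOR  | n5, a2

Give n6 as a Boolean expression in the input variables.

n4 = a4 XOR a2
n5 = n4 XOR a2 = (a4 XOR a2) XOR a2
n6 = n5 XOR a2 = ((a4 XOR a2) XOR a2) XOR a2

((a4 XOR a2) XOR a2) XOR a2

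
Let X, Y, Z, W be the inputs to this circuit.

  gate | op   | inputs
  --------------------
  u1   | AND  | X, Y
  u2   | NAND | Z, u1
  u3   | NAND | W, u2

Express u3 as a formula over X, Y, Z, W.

W NAND (Z NAND (X AND Y))

u1 = X AND Y
u2 = Z NAND u1 = Z NAND (X AND Y)
u3 = W NAND u2 = W NAND (Z NAND (X AND Y))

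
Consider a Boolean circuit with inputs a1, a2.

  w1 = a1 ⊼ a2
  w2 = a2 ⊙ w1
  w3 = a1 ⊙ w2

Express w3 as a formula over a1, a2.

a1 ⊙ (a2 ⊙ (a1 ⊼ a2))

w1 = a1 ⊼ a2
w2 = a2 ⊙ w1 = a2 ⊙ (a1 ⊼ a2)
w3 = a1 ⊙ w2 = a1 ⊙ (a2 ⊙ (a1 ⊼ a2))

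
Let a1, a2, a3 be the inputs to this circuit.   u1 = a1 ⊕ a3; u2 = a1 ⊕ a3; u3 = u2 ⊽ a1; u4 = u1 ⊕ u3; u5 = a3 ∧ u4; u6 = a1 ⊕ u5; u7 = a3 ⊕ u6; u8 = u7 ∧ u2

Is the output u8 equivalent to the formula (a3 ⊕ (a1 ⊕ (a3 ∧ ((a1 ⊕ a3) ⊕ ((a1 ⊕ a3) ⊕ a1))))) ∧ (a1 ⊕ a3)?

No

u1 = a1 ⊕ a3
u2 = a1 ⊕ a3
u3 = u2 ⊽ a1 = (a1 ⊕ a3) ⊽ a1
u4 = u1 ⊕ u3 = (a1 ⊕ a3) ⊕ ((a1 ⊕ a3) ⊽ a1)
u5 = a3 ∧ u4 = a3 ∧ ((a1 ⊕ a3) ⊕ ((a1 ⊕ a3) ⊽ a1))
u6 = a1 ⊕ u5 = a1 ⊕ (a3 ∧ ((a1 ⊕ a3) ⊕ ((a1 ⊕ a3) ⊽ a1)))
u7 = a3 ⊕ u6 = a3 ⊕ (a1 ⊕ (a3 ∧ ((a1 ⊕ a3) ⊕ ((a1 ⊕ a3) ⊽ a1))))
u8 = u7 ∧ u2 = (a3 ⊕ (a1 ⊕ (a3 ∧ ((a1 ⊕ a3) ⊕ ((a1 ⊕ a3) ⊽ a1))))) ∧ (a1 ⊕ a3)
At a1=0, a2=0, a3=1: circuit gives 0, formula gives 1.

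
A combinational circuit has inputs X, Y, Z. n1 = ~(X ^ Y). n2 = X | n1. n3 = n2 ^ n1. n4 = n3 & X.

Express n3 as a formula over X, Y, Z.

(X | (~(X ^ Y))) ^ (~(X ^ Y))

n1 = ~(X ^ Y)
n2 = X | n1 = X | (~(X ^ Y))
n3 = n2 ^ n1 = (X | (~(X ^ Y))) ^ (~(X ^ Y))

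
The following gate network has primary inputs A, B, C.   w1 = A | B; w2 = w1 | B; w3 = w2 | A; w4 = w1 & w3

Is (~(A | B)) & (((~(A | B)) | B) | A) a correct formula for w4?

No

w1 = A | B
w2 = w1 | B = (A | B) | B
w3 = w2 | A = ((A | B) | B) | A
w4 = w1 & w3 = (A | B) & (((A | B) | B) | A)
At A=0, B=0, C=0: circuit gives 0, formula gives 1.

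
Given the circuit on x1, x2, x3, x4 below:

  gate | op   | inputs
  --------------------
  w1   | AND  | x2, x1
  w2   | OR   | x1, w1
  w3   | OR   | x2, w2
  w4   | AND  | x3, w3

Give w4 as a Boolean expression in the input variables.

x3 AND (x2 OR (x1 OR (x2 AND x1)))

w1 = x2 AND x1
w2 = x1 OR w1 = x1 OR (x2 AND x1)
w3 = x2 OR w2 = x2 OR (x1 OR (x2 AND x1))
w4 = x3 AND w3 = x3 AND (x2 OR (x1 OR (x2 AND x1)))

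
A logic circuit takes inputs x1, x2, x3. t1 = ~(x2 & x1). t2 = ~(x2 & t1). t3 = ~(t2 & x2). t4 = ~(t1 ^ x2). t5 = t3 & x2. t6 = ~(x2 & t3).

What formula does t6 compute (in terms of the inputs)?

~(x2 & (~((~(x2 & (~(x2 & x1)))) & x2)))

t1 = ~(x2 & x1)
t2 = ~(x2 & t1) = ~(x2 & (~(x2 & x1)))
t3 = ~(t2 & x2) = ~((~(x2 & (~(x2 & x1)))) & x2)
t6 = ~(x2 & t3) = ~(x2 & (~((~(x2 & (~(x2 & x1)))) & x2)))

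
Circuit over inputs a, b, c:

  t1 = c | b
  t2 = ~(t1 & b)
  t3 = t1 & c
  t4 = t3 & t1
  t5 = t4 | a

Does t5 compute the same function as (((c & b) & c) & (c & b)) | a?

t1 = c | b
t3 = t1 & c = (c | b) & c
t4 = t3 & t1 = ((c | b) & c) & (c | b)
t5 = t4 | a = (((c | b) & c) & (c | b)) | a
At a=0, b=0, c=1: circuit gives 1, formula gives 0.

No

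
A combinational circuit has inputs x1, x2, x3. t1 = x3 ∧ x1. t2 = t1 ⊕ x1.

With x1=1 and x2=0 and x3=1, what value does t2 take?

0

t1 = 1 ∧ 1 = 1
t2 = 1 ⊕ 1 = 0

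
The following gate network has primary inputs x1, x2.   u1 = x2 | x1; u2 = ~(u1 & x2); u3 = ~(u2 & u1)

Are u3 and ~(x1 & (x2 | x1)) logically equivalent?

No

u1 = x2 | x1
u2 = ~(u1 & x2) = ~((x2 | x1) & x2)
u3 = ~(u2 & u1) = ~((~((x2 | x1) & x2)) & (x2 | x1))
At x1=1, x2=1: circuit gives 1, formula gives 0.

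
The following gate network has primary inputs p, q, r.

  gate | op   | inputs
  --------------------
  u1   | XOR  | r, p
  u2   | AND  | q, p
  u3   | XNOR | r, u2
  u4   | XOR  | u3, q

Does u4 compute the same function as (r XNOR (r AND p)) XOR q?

u2 = q AND p
u3 = r XNOR u2 = r XNOR (q AND p)
u4 = u3 XOR q = (r XNOR (q AND p)) XOR q
At p=1, q=0, r=1: circuit gives 0, formula gives 1.

No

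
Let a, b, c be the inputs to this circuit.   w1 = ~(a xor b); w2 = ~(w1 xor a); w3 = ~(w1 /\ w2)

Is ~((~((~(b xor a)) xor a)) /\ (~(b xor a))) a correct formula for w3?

Yes

w1 = ~(a xor b)
w2 = ~(w1 xor a) = ~((~(a xor b)) xor a)
w3 = ~(w1 /\ w2) = ~((~(a xor b)) /\ (~((~(a xor b)) xor a)))
At a=1, b=1, c=0: circuit gives 0, formula gives 0.
At a=0, b=0, c=0: circuit gives 1, formula gives 1.
Agrees on all 8 inputs.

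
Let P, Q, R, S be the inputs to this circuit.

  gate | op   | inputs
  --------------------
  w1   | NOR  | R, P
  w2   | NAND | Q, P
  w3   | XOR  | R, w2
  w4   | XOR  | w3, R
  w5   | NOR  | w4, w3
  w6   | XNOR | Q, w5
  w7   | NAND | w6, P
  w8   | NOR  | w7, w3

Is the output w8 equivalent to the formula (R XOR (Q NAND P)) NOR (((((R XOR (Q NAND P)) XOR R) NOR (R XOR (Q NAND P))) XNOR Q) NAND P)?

Yes

w2 = Q NAND P
w3 = R XOR w2 = R XOR (Q NAND P)
w4 = w3 XOR R = (R XOR (Q NAND P)) XOR R
w5 = w4 NOR w3 = ((R XOR (Q NAND P)) XOR R) NOR (R XOR (Q NAND P))
w6 = Q XNOR w5 = Q XNOR (((R XOR (Q NAND P)) XOR R) NOR (R XOR (Q NAND P)))
w7 = w6 NAND P = (Q XNOR (((R XOR (Q NAND P)) XOR R) NOR (R XOR (Q NAND P)))) NAND P
w8 = w7 NOR w3 = ((Q XNOR (((R XOR (Q NAND P)) XOR R) NOR (R XOR (Q NAND P)))) NAND P) NOR (R XOR (Q NAND P))
At P=0, Q=0, R=0, S=0: circuit gives 0, formula gives 0.
At P=1, Q=0, R=1, S=0: circuit gives 1, formula gives 1.
Agrees on all 16 inputs.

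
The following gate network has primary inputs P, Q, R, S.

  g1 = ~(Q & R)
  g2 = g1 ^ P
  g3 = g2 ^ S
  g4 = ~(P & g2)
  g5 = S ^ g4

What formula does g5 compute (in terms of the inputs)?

g1 = ~(Q & R)
g2 = g1 ^ P = (~(Q & R)) ^ P
g4 = ~(P & g2) = ~(P & ((~(Q & R)) ^ P))
g5 = S ^ g4 = S ^ (~(P & ((~(Q & R)) ^ P)))

S ^ (~(P & ((~(Q & R)) ^ P)))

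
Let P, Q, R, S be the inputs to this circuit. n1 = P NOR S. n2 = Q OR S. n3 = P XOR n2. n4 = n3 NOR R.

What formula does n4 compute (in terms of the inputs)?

n2 = Q OR S
n3 = P XOR n2 = P XOR (Q OR S)
n4 = n3 NOR R = (P XOR (Q OR S)) NOR R

(P XOR (Q OR S)) NOR R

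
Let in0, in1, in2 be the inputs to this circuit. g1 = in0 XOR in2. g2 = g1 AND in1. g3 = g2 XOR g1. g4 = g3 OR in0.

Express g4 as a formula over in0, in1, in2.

g1 = in0 XOR in2
g2 = g1 AND in1 = (in0 XOR in2) AND in1
g3 = g2 XOR g1 = ((in0 XOR in2) AND in1) XOR (in0 XOR in2)
g4 = g3 OR in0 = (((in0 XOR in2) AND in1) XOR (in0 XOR in2)) OR in0

(((in0 XOR in2) AND in1) XOR (in0 XOR in2)) OR in0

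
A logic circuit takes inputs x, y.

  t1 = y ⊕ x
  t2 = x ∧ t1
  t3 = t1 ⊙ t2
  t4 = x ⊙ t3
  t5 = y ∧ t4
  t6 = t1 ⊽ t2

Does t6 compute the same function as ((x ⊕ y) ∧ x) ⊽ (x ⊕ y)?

t1 = y ⊕ x
t2 = x ∧ t1 = x ∧ (y ⊕ x)
t6 = t1 ⊽ t2 = (y ⊕ x) ⊽ (x ∧ (y ⊕ x))
At x=0, y=1: circuit gives 0, formula gives 0.
At x=0, y=0: circuit gives 1, formula gives 1.
Agrees on all 4 inputs.

Yes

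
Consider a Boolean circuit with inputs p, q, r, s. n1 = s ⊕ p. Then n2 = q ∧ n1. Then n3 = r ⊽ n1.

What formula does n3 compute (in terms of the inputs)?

r ⊽ (s ⊕ p)

n1 = s ⊕ p
n3 = r ⊽ n1 = r ⊽ (s ⊕ p)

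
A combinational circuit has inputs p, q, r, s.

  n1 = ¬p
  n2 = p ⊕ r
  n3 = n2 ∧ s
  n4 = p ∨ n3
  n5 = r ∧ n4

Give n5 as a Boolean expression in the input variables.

n2 = p ⊕ r
n3 = n2 ∧ s = (p ⊕ r) ∧ s
n4 = p ∨ n3 = p ∨ ((p ⊕ r) ∧ s)
n5 = r ∧ n4 = r ∧ (p ∨ ((p ⊕ r) ∧ s))

r ∧ (p ∨ ((p ⊕ r) ∧ s))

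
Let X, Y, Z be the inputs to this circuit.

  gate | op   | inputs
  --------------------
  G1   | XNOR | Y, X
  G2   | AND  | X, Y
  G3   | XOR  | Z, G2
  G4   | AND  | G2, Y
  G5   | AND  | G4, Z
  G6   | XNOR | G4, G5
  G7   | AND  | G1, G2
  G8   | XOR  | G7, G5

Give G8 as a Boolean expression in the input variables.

G1 = Y XNOR X
G2 = X AND Y
G4 = G2 AND Y = (X AND Y) AND Y
G5 = G4 AND Z = ((X AND Y) AND Y) AND Z
G7 = G1 AND G2 = (Y XNOR X) AND (X AND Y)
G8 = G7 XOR G5 = ((Y XNOR X) AND (X AND Y)) XOR (((X AND Y) AND Y) AND Z)

((Y XNOR X) AND (X AND Y)) XOR (((X AND Y) AND Y) AND Z)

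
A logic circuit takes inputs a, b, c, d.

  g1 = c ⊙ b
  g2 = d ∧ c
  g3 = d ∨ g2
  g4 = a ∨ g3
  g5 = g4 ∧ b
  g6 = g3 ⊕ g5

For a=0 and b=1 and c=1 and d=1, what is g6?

0

g2 = 1 ∧ 1 = 1
g3 = 1 ∨ 1 = 1
g4 = 0 ∨ 1 = 1
g5 = 1 ∧ 1 = 1
g6 = 1 ⊕ 1 = 0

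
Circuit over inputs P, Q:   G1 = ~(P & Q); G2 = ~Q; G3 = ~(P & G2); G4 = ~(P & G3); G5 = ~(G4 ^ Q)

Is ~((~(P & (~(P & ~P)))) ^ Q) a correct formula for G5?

No

G2 = ~Q
G3 = ~(P & G2) = ~(P & ~Q)
G4 = ~(P & G3) = ~(P & (~(P & ~Q)))
G5 = ~(G4 ^ Q) = ~((~(P & (~(P & ~Q)))) ^ Q)
At P=1, Q=0: circuit gives 0, formula gives 1.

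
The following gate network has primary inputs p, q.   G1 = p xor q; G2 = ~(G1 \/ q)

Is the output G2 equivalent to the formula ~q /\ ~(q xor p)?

G1 = p xor q
G2 = ~(G1 \/ q) = ~((p xor q) \/ q)
At p=0, q=1: circuit gives 0, formula gives 0.
At p=0, q=0: circuit gives 1, formula gives 1.
Agrees on all 4 inputs.

Yes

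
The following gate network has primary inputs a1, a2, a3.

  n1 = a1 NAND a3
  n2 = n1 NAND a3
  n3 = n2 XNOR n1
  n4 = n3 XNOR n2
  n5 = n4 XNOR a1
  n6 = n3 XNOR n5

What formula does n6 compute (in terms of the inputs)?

n1 = a1 NAND a3
n2 = n1 NAND a3 = (a1 NAND a3) NAND a3
n3 = n2 XNOR n1 = ((a1 NAND a3) NAND a3) XNOR (a1 NAND a3)
n4 = n3 XNOR n2 = (((a1 NAND a3) NAND a3) XNOR (a1 NAND a3)) XNOR ((a1 NAND a3) NAND a3)
n5 = n4 XNOR a1 = ((((a1 NAND a3) NAND a3) XNOR (a1 NAND a3)) XNOR ((a1 NAND a3) NAND a3)) XNOR a1
n6 = n3 XNOR n5 = (((a1 NAND a3) NAND a3) XNOR (a1 NAND a3)) XNOR (((((a1 NAND a3) NAND a3) XNOR (a1 NAND a3)) XNOR ((a1 NAND a3) NAND a3)) XNOR a1)

(((a1 NAND a3) NAND a3) XNOR (a1 NAND a3)) XNOR (((((a1 NAND a3) NAND a3) XNOR (a1 NAND a3)) XNOR ((a1 NAND a3) NAND a3)) XNOR a1)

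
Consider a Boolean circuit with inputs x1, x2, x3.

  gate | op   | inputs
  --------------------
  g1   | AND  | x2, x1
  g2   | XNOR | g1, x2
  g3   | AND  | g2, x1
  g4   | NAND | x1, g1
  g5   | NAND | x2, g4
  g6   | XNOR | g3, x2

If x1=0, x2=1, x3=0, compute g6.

g1 = 1 AND 0 = 0
g2 = 0 XNOR 1 = 0
g3 = 0 AND 0 = 0
g6 = 0 XNOR 1 = 0

0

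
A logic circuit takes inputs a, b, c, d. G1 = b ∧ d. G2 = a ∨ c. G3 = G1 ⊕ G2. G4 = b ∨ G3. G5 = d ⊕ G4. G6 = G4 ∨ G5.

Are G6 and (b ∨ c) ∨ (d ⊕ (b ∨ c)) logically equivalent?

No

G1 = b ∧ d
G2 = a ∨ c
G3 = G1 ⊕ G2 = (b ∧ d) ⊕ (a ∨ c)
G4 = b ∨ G3 = b ∨ ((b ∧ d) ⊕ (a ∨ c))
G5 = d ⊕ G4 = d ⊕ (b ∨ ((b ∧ d) ⊕ (a ∨ c)))
G6 = G4 ∨ G5 = (b ∨ ((b ∧ d) ⊕ (a ∨ c))) ∨ (d ⊕ (b ∨ ((b ∧ d) ⊕ (a ∨ c))))
At a=1, b=0, c=0, d=0: circuit gives 1, formula gives 0.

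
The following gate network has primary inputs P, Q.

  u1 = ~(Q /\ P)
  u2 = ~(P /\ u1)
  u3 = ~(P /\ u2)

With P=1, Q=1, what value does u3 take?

u1 = ~(1 /\ 1) = 0
u2 = ~(1 /\ 0) = 1
u3 = ~(1 /\ 1) = 0

0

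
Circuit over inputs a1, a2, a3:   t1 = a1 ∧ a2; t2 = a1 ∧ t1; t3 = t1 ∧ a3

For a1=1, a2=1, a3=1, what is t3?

1

t1 = 1 ∧ 1 = 1
t3 = 1 ∧ 1 = 1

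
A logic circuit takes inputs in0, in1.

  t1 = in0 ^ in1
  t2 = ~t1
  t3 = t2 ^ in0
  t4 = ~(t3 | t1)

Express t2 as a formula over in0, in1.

t1 = in0 ^ in1
t2 = ~t1 = ~(in0 ^ in1)

~(in0 ^ in1)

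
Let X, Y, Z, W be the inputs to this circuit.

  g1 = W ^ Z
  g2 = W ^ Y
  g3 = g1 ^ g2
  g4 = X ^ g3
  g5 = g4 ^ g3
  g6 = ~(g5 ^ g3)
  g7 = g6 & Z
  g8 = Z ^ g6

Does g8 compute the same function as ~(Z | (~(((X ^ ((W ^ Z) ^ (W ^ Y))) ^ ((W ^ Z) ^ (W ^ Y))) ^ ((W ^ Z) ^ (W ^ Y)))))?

No

g1 = W ^ Z
g2 = W ^ Y
g3 = g1 ^ g2 = (W ^ Z) ^ (W ^ Y)
g4 = X ^ g3 = X ^ ((W ^ Z) ^ (W ^ Y))
g5 = g4 ^ g3 = (X ^ ((W ^ Z) ^ (W ^ Y))) ^ ((W ^ Z) ^ (W ^ Y))
g6 = ~(g5 ^ g3) = ~(((X ^ ((W ^ Z) ^ (W ^ Y))) ^ ((W ^ Z) ^ (W ^ Y))) ^ ((W ^ Z) ^ (W ^ Y)))
g8 = Z ^ g6 = Z ^ (~(((X ^ ((W ^ Z) ^ (W ^ Y))) ^ ((W ^ Z) ^ (W ^ Y))) ^ ((W ^ Z) ^ (W ^ Y))))
At X=0, Y=0, Z=0, W=0: circuit gives 1, formula gives 0.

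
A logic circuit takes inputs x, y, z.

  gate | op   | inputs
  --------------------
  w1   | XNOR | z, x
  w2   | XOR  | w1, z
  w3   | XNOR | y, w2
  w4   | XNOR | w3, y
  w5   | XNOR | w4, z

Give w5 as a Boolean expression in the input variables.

((y XNOR ((z XNOR x) XOR z)) XNOR y) XNOR z

w1 = z XNOR x
w2 = w1 XOR z = (z XNOR x) XOR z
w3 = y XNOR w2 = y XNOR ((z XNOR x) XOR z)
w4 = w3 XNOR y = (y XNOR ((z XNOR x) XOR z)) XNOR y
w5 = w4 XNOR z = ((y XNOR ((z XNOR x) XOR z)) XNOR y) XNOR z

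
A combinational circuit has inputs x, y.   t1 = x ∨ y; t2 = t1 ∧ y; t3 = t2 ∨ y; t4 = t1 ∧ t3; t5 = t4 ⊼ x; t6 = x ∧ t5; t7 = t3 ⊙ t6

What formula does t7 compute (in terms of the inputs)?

t1 = x ∨ y
t2 = t1 ∧ y = (x ∨ y) ∧ y
t3 = t2 ∨ y = ((x ∨ y) ∧ y) ∨ y
t4 = t1 ∧ t3 = (x ∨ y) ∧ (((x ∨ y) ∧ y) ∨ y)
t5 = t4 ⊼ x = ((x ∨ y) ∧ (((x ∨ y) ∧ y) ∨ y)) ⊼ x
t6 = x ∧ t5 = x ∧ (((x ∨ y) ∧ (((x ∨ y) ∧ y) ∨ y)) ⊼ x)
t7 = t3 ⊙ t6 = (((x ∨ y) ∧ y) ∨ y) ⊙ (x ∧ (((x ∨ y) ∧ (((x ∨ y) ∧ y) ∨ y)) ⊼ x))

(((x ∨ y) ∧ y) ∨ y) ⊙ (x ∧ (((x ∨ y) ∧ (((x ∨ y) ∧ y) ∨ y)) ⊼ x))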